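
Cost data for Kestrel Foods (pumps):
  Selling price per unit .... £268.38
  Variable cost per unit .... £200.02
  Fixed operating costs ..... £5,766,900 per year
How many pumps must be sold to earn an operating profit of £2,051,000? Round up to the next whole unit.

Contribution margin per unit = £268.38 − £200.02 = £68.36.
Units = (FC + target) / CM = (£5,766,900 + £2,051,000) / £68.36 = 114,363.66, so 114,364 pumps.

114,364 pumps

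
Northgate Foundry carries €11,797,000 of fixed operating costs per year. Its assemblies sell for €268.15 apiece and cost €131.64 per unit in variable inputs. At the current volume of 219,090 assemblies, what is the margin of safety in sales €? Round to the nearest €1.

Contribution margin per unit = €268.15 − €131.64 = €136.51. Break-even units = €11,797,000 ÷ €136.51 = 86,418.58; break-even revenue = 86,418.58 × €268.15 = €23,173,141.53.
Actual sales revenue = 219,090 × €268.15 = €58,748,983.50.
Margin of safety = €58,748,983.50 − €23,173,141.53 = €35,575,842.

€35,575,842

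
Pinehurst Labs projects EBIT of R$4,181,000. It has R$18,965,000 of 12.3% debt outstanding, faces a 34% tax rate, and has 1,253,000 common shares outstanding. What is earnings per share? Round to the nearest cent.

R$0.97

Pre-tax income = R$4,181,000 − R$2,332,695.00 = R$1,848,305.00.
Net income = R$1,848,305.00 × (1 − 0.34) = R$1,219,881.30.
Per share: R$1,219,881.30 / 1,253,000 shares = R$0.97.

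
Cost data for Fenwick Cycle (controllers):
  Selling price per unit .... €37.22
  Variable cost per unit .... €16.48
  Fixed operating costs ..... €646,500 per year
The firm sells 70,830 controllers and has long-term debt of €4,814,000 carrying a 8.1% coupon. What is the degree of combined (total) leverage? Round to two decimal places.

3.40

At 70,830 units, contribution = 70,830 × €20.74 = €1,469,014.20.
EBIT = €1,469,014.20 − €646,500 = €822,514.20. Interest = €389,934.00.
DOL = €1,469,014.20 ÷ €822,514.20 = 1.7860; DFL = €822,514.20 ÷ €432,580.20 = 1.9014.
Combined leverage = 1.7860 × 1.9014 = 3.3959.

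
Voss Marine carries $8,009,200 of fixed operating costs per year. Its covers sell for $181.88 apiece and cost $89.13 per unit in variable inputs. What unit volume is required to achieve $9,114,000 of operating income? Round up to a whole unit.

Each unit contributes $181.88 − $89.13 = $92.75.
Required volume = (fixed costs + target profit) ÷ CM = ($8,009,200 + $9,114,000) ÷ $92.75 = 184,616.71, so 184,617 covers.

184,617 covers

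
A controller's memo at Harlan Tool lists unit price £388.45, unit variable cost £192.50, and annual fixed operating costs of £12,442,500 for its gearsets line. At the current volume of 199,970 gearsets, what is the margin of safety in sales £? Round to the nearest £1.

£53,012,416

Unit CM = price − variable cost = £388.45 − £192.50 = £195.95. Break-even units = £12,442,500 ÷ £195.95 = 63,498.34; break-even revenue = 63,498.34 × £388.45 = £24,665,930.72.
Current sales = 199,970 × £388.45 = £77,678,346.50.
Margin of safety = £77,678,346.50 − £24,665,930.72 = £53,012,416.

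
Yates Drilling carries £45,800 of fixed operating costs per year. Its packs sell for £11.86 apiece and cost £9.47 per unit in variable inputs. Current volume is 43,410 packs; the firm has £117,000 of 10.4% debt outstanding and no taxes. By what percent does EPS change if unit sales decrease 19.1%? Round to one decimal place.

Contribution at this volume is 43,410 × £2.39 = £103,749.90.
EBIT = £103,749.90 − £45,800 = £57,949.90.
Interest = £12,168.00, so EBIT − I = £45,781.90.
Degree of combined leverage = contribution ÷ (EBIT − I) = £103,749.90 ÷ £45,781.90 = 2.2662.
EPS therefore changes by 2.2662 × (-19.1%) = -43.3%.

-43.3%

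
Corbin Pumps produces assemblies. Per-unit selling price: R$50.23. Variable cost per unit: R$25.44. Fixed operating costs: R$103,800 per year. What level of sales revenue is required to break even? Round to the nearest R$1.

R$210,322

Contribution margin per unit = R$50.23 − R$25.44 = R$24.79, a CM ratio of R$24.79 ÷ R$50.23 = 0.4935.
Break-even sales = FC ÷ CM ratio = R$103,800 × R$50.23 / R$24.79 = R$210,322.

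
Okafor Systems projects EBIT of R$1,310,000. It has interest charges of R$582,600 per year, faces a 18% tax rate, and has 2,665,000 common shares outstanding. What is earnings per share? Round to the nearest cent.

Interest = R$582,600.00, so EBT = R$1,310,000 − R$582,600.00 = R$727,400.00.
Net income = R$727,400.00 × (1 − 0.18) = R$596,468.00.
EPS = R$596,468.00 ÷ 2,665,000 = R$0.22.

R$0.22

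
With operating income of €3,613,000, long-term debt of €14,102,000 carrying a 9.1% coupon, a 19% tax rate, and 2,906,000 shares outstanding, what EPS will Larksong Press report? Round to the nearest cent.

€0.65

Pre-tax income = €3,613,000 − €1,283,282.00 = €2,329,718.00.
After tax at 19%: net income = €2,329,718.00 × 0.81 = €1,887,071.58.
EPS = €1,887,071.58 ÷ 2,906,000 = €0.65.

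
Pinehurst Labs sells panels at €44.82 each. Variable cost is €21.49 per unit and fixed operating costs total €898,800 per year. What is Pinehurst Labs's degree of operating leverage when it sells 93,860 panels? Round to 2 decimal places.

Total contribution margin = 93,860 × €23.33 = €2,189,753.80.
Subtracting fixed costs: EBIT = €2,189,753.80 − €898,800 = €1,290,953.80.
So DOL = total CM / EBIT = €2,189,753.80 / €1,290,953.80 = 1.6962.

1.70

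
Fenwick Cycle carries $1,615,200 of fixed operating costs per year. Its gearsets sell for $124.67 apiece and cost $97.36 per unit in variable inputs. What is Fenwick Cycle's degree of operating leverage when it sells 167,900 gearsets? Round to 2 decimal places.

At 167,900 units, contribution = 167,900 × $27.31 = $4,585,349.00.
EBIT = $4,585,349.00 − $1,615,200 = $2,970,149.00.
DOL = contribution ÷ EBIT = $4,585,349.00 ÷ $2,970,149.00 = 1.5438.

1.54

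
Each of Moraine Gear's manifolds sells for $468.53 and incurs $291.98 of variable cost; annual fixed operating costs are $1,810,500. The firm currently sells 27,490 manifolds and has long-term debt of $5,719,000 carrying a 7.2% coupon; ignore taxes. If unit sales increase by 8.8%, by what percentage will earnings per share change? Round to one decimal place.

+16.2%

At 27,490 units, contribution = 27,490 × $176.55 = $4,853,359.50.
EBIT = $4,853,359.50 − $1,810,500 = $3,042,859.50.
After interest of $411,768.00, pre-tax earnings = $2,631,091.50.
Degree of combined leverage = contribution ÷ (EBIT − I) = $4,853,359.50 ÷ $2,631,091.50 = 1.8446.
EPS therefore changes by 1.8446 × (+8.8%) = +16.2%.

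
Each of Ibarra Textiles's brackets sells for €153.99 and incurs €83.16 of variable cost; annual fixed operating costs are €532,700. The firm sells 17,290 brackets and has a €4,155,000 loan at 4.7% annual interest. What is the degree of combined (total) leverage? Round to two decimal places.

2.47

Contribution at this volume is 17,290 × €70.83 = €1,224,650.70.
Operating income = contribution − fixed costs = €1,224,650.70 − €532,700 = €691,950.70. Interest = €195,285.00.
DOL = €1,224,650.70 ÷ €691,950.70 = 1.7699; DFL = €691,950.70 ÷ €496,665.70 = 1.3932.
Combined leverage = 1.7699 × 1.3932 = 2.4658.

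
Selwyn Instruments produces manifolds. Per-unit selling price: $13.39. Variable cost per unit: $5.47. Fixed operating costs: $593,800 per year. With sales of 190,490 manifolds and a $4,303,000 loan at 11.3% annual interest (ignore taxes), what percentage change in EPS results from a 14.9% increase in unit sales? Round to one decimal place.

Total contribution margin = 190,490 × $7.92 = $1,508,680.80.
EBIT = $1,508,680.80 − $593,800 = $914,880.80.
After interest of $486,239.00, pre-tax earnings = $428,641.80.
Degree of combined leverage = contribution ÷ (EBIT − I) = $1,508,680.80 ÷ $428,641.80 = 3.5197.
EPS therefore changes by 3.5197 × (+14.9%) = +52.4%.

+52.4%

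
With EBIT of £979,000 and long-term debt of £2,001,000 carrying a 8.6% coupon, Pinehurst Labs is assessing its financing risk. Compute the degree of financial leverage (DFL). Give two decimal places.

Annual interest charges come to £172,086.00.
DFL = EBIT ÷ (EBIT − I) = £979,000 ÷ (£979,000 − £172,086.00) = £979,000 ÷ £806,914.00 = 1.2133.

1.21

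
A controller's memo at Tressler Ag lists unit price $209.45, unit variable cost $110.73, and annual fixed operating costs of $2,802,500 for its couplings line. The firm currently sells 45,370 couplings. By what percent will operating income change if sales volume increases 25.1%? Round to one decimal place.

+67.1%

Total contribution margin = 45,370 × $98.72 = $4,478,926.40.
EBIT = $4,478,926.40 − $2,802,500 = $1,676,426.40.
So DOL = total CM / EBIT = $4,478,926.40 / $1,676,426.40 = 2.6717.
%ΔEBIT = DOL × %ΔSales = 2.6717 × +25.1% = +67.1%.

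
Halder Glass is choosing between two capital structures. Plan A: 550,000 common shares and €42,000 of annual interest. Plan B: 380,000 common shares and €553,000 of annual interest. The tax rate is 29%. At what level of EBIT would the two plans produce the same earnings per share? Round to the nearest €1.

€1,695,235

Set EPS_A = EPS_B: (EBIT − €42,000)(1 − 0.29) ÷ 550,000 = (EBIT − €553,000)(1 − 0.29) ÷ 380,000.
The (1 − t) factor cancels: (EBIT − 42,000) × 380,000 = (EBIT − 553,000) × 550,000.
EBIT × (550,000 − 380,000) = 553,000 × 550,000 − 42,000 × 380,000 = 288,190,000,000, so EBIT = 288,190,000,000 ÷ 170,000 = 1,695,235.29.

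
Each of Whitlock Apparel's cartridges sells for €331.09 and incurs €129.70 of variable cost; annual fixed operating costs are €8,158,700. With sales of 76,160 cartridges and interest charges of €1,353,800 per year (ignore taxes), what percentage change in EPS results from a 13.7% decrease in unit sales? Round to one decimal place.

Total contribution margin = 76,160 × €201.39 = €15,337,862.40.
EBIT = €15,337,862.40 − €8,158,700 = €7,179,162.40.
After interest of €1,353,800.00, pre-tax earnings = €5,825,362.40.
Degree of combined leverage = contribution ÷ (EBIT − I) = €15,337,862.40 ÷ €5,825,362.40 = 2.6329.
%ΔEPS = DCL × %ΔSales = 2.6329 × -13.7% = -36.1%.

-36.1%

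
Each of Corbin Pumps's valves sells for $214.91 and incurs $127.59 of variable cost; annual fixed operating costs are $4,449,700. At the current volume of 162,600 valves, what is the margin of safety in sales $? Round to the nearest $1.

Each unit contributes $214.91 − $127.59 = $87.32. Break-even units = $4,449,700 ÷ $87.32 = 50,958.54; break-even revenue = 50,958.54 × $214.91 = $10,951,500.54.
Actual sales revenue = 162,600 × $214.91 = $34,944,366.00.
Margin of safety = $34,944,366.00 − $10,951,500.54 = $23,992,865.

$23,992,865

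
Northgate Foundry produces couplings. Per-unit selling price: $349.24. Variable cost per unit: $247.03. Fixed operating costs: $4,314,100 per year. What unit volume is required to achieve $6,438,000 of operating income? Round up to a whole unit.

Contribution margin per unit = $349.24 − $247.03 = $102.21.
Required volume = (fixed costs + target profit) ÷ CM = ($4,314,100 + $6,438,000) ÷ $102.21 = 105,196.16, so 105,197 couplings.

105,197 couplings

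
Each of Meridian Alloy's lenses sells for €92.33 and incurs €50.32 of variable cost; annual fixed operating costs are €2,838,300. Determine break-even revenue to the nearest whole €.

Contribution margin per unit = €92.33 − €50.32 = €42.01, a CM ratio of €42.01 ÷ €92.33 = 0.4550.
Break-even sales = FC ÷ CM ratio = €2,838,300 × €92.33 / €42.01 = €6,238,044.

€6,238,044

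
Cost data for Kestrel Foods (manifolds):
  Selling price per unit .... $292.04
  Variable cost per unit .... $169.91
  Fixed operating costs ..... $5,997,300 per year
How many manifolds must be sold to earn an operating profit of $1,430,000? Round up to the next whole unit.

Contribution margin per unit = $292.04 − $169.91 = $122.13.
Required volume = (fixed costs + target profit) ÷ CM = ($5,997,300 + $1,430,000) ÷ $122.13 = 60,814.71, so 60,815 manifolds.

60,815 manifolds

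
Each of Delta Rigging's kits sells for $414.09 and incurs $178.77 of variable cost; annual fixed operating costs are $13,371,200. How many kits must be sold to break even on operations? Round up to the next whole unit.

56,822 kits

Each unit contributes $414.09 − $178.77 = $235.32.
Units to break even: $13,371,200 ÷ $235.32 = 56,821.35, rounded up to 56,822.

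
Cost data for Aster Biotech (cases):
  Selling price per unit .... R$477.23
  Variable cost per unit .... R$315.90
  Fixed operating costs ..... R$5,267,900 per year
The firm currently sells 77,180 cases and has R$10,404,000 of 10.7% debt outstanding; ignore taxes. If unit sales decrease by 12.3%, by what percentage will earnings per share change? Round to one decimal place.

Contribution at this volume is 77,180 × R$161.33 = R$12,451,449.40.
Operating income = contribution − fixed costs = R$12,451,449.40 − R$5,267,900 = R$7,183,549.40.
Interest = R$1,113,228.00, so EBIT − I = R$6,070,321.40.
Degree of combined leverage = contribution ÷ (EBIT − I) = R$12,451,449.40 ÷ R$6,070,321.40 = 2.0512.
EPS therefore changes by 2.0512 × (-12.3%) = -25.2%.

-25.2%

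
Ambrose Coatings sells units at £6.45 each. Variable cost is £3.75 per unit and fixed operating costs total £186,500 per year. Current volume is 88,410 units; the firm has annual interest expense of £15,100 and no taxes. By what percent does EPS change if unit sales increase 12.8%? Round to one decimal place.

+82.3%

At 88,410 units, contribution = 88,410 × £2.70 = £238,707.00.
Subtracting fixed costs: EBIT = £238,707.00 − £186,500 = £52,207.00.
After interest of £15,100.00, pre-tax earnings = £37,107.00.
Degree of combined leverage = contribution ÷ (EBIT − I) = £238,707.00 ÷ £37,107.00 = 6.4329.
%ΔEPS = DCL × %ΔSales = 6.4329 × +12.8% = +82.3%.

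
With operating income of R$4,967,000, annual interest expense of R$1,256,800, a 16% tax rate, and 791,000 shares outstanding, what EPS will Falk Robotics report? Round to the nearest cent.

Pre-tax income = R$4,967,000 − R$1,256,800.00 = R$3,710,200.00.
After tax at 16%: net income = R$3,710,200.00 × 0.84 = R$3,116,568.00.
EPS = R$3,116,568.00 ÷ 791,000 = R$3.94.

R$3.94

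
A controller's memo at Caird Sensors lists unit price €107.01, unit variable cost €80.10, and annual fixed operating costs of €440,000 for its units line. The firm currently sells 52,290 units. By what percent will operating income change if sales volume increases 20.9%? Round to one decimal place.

+30.4%

Contribution at this volume is 52,290 × €26.91 = €1,407,123.90.
Subtracting fixed costs: EBIT = €1,407,123.90 − €440,000 = €967,123.90.
Degree of operating leverage = €1,407,123.90 / €967,123.90 = 1.4550.
Operating income changes by 1.4550 × +20.9% = +30.4%.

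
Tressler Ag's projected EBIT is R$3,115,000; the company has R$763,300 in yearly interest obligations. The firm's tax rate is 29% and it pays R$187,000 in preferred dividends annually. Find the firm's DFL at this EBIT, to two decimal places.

Interest = R$763,300.00.
Pre-tax preferred-dividend burden = R$187,000 ÷ (1 − 0.29) = R$263,380.28.
DFL = EBIT ÷ [EBIT − I − D_p/(1−t)] = R$3,115,000 ÷ [R$3,115,000 − R$763,300.00 − R$263,380.28] = R$3,115,000 ÷ R$2,088,319.72 = 1.4916.

1.49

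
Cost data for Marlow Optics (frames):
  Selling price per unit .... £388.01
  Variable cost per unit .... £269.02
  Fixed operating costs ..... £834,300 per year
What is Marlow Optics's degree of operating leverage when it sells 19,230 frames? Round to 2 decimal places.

Contribution at this volume is 19,230 × £118.99 = £2,288,177.70.
Subtracting fixed costs: EBIT = £2,288,177.70 − £834,300 = £1,453,877.70.
So DOL = total CM / EBIT = £2,288,177.70 / £1,453,877.70 = 1.5738.

1.57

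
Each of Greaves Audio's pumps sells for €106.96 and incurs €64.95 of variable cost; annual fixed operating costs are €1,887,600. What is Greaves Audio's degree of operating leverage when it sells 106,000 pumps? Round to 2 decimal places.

1.74

At 106,000 units, contribution = 106,000 × €42.01 = €4,453,060.00.
Operating income = contribution − fixed costs = €4,453,060.00 − €1,887,600 = €2,565,460.00.
Degree of operating leverage = €4,453,060.00 / €2,565,460.00 = 1.7358.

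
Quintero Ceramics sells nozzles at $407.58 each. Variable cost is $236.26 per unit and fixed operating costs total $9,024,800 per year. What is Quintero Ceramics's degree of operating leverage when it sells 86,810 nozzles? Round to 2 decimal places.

Contribution at this volume is 86,810 × $171.32 = $14,872,289.20.
EBIT = $14,872,289.20 − $9,024,800 = $5,847,489.20.
So DOL = total CM / EBIT = $14,872,289.20 / $5,847,489.20 = 2.5434.

2.54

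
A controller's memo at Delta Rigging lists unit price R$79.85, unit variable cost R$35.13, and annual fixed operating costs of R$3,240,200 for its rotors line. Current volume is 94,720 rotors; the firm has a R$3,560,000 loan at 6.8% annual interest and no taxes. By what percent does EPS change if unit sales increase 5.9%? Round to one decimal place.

Contribution at this volume is 94,720 × R$44.72 = R$4,235,878.40.
Operating income = contribution − fixed costs = R$4,235,878.40 − R$3,240,200 = R$995,678.40.
After interest of R$242,080.00, pre-tax earnings = R$753,598.40.
Degree of combined leverage = contribution ÷ (EBIT − I) = R$4,235,878.40 ÷ R$753,598.40 = 5.6209.
EPS therefore changes by 5.6209 × (+5.9%) = +33.2%.

+33.2%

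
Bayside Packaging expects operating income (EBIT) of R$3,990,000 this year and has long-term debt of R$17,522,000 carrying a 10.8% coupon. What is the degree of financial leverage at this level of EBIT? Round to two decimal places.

1.90

Interest = R$1,892,376.00.
DFL = EBIT ÷ (EBIT − I) = R$3,990,000 ÷ (R$3,990,000 − R$1,892,376.00) = R$3,990,000 ÷ R$2,097,624.00 = 1.9022.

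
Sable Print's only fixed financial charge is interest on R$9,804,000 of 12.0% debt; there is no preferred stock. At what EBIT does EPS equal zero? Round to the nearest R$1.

R$1,176,480

Annual interest = 12.0% × R$9,804,000 = R$1,176,480.00.
With no preferred dividends, EPS = 0 when EBIT exactly covers interest, so the financial break-even EBIT is R$1,176,480.00.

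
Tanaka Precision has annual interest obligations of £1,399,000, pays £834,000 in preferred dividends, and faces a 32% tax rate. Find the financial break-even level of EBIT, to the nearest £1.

£2,625,471

Grossing the preferred dividend up to pre-tax terms: £834,000 / (1 − 0.32) = £1,226,470.59.
EPS = 0 when EBIT covers interest plus the pre-tax preferred burden: £1,399,000 + £1,226,470.59 = £2,625,470.59.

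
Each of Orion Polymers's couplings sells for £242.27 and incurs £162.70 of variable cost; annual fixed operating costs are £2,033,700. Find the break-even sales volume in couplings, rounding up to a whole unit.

Unit CM = price − variable cost = £242.27 − £162.70 = £79.57.
Break-even Q = £2,033,700 / £79.57 = 25,558.63 → 25,559 couplings.

25,559 couplings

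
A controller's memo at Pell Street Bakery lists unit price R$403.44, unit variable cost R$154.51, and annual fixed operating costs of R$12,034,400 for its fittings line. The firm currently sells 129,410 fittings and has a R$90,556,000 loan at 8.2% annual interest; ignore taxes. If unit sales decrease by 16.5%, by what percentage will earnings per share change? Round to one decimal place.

-41.7%

Contribution at this volume is 129,410 × R$248.93 = R$32,214,031.30.
Operating income = contribution − fixed costs = R$32,214,031.30 − R$12,034,400 = R$20,179,631.30.
Interest = R$7,425,592.00, so EBIT − I = R$12,754,039.30.
Degree of combined leverage = contribution ÷ (EBIT − I) = R$32,214,031.30 ÷ R$12,754,039.30 = 2.5258.
%ΔEPS = DCL × %ΔSales = 2.5258 × -16.5% = -41.7%.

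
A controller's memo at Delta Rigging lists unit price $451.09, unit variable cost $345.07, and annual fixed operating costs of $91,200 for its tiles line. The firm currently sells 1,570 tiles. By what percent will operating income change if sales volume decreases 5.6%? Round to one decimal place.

At 1,570 units, contribution = 1,570 × $106.02 = $166,451.40.
EBIT = $166,451.40 − $91,200 = $75,251.40.
So DOL = total CM / EBIT = $166,451.40 / $75,251.40 = 2.2119.
%ΔEBIT = DOL × %ΔSales = 2.2119 × -5.6% = -12.4%.

-12.4%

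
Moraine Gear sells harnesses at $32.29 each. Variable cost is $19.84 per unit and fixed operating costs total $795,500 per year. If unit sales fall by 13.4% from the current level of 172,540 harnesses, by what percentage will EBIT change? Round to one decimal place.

-21.3%

Total contribution margin = 172,540 × $12.45 = $2,148,123.00.
EBIT = $2,148,123.00 − $795,500 = $1,352,623.00.
Degree of operating leverage = $2,148,123.00 / $1,352,623.00 = 1.5881.
%ΔEBIT = DOL × %ΔSales = 1.5881 × -13.4% = -21.3%.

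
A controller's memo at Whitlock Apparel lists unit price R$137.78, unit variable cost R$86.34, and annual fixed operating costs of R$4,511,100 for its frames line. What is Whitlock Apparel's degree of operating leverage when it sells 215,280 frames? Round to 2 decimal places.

At 215,280 units, contribution = 215,280 × R$51.44 = R$11,074,003.20.
Subtracting fixed costs: EBIT = R$11,074,003.20 − R$4,511,100 = R$6,562,903.20.
DOL = contribution ÷ EBIT = R$11,074,003.20 ÷ R$6,562,903.20 = 1.6874.

1.69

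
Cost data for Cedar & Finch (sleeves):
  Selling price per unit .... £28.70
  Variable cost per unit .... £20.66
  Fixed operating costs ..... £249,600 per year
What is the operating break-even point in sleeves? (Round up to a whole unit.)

Each unit contributes £28.70 − £20.66 = £8.04.
Units to break even: £249,600 ÷ £8.04 = 31,044.78, rounded up to 31,045.

31,045 sleeves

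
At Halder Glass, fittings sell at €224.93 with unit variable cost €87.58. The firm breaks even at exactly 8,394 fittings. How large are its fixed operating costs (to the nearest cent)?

€1,152,915.90

Contribution margin per unit = €224.93 − €87.58 = €137.35.
Fixed costs = break-even units × CM = 8,394 × €137.35 = €1,152,915.90.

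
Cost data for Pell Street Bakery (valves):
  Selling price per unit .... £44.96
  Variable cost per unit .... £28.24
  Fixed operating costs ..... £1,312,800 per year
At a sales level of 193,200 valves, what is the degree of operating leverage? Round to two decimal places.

1.68

Total contribution margin = 193,200 × £16.72 = £3,230,304.00.
EBIT = £3,230,304.00 − £1,312,800 = £1,917,504.00.
DOL = contribution ÷ EBIT = £3,230,304.00 ÷ £1,917,504.00 = 1.6846.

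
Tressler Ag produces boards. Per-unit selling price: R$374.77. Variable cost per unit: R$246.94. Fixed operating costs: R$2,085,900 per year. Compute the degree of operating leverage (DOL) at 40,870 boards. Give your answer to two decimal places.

Total contribution margin = 40,870 × R$127.83 = R$5,224,412.10.
Operating income = contribution − fixed costs = R$5,224,412.10 − R$2,085,900 = R$3,138,512.10.
DOL = contribution ÷ EBIT = R$5,224,412.10 ÷ R$3,138,512.10 = 1.6646.

1.66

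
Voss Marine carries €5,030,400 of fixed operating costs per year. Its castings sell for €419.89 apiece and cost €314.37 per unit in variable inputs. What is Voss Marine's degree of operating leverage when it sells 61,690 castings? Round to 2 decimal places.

4.40

Total contribution margin = 61,690 × €105.52 = €6,509,528.80.
Operating income = contribution − fixed costs = €6,509,528.80 − €5,030,400 = €1,479,128.80.
Degree of operating leverage = €6,509,528.80 / €1,479,128.80 = 4.4009.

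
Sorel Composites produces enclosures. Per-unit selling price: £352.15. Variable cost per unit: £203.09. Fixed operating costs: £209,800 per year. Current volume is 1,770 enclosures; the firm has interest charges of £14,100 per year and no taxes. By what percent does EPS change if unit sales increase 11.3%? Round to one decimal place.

Total contribution margin = 1,770 × £149.06 = £263,836.20.
EBIT = £263,836.20 − £209,800 = £54,036.20.
After interest of £14,100.00, pre-tax earnings = £39,936.20.
DCL = total CM / (EBIT − I) = £263,836.20 / £39,936.20 = 6.6064.
EPS therefore changes by 6.6064 × (+11.3%) = +74.7%.

+74.7%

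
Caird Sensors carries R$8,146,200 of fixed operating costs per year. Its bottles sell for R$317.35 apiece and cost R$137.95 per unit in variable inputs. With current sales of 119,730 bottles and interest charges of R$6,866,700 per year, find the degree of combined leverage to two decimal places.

3.32

Contribution at this volume is 119,730 × R$179.40 = R$21,479,562.00.
EBIT = R$21,479,562.00 − R$8,146,200 = R$13,333,362.00. Interest = R$6,866,700.00.
DOL = R$21,479,562.00 ÷ R$13,333,362.00 = 1.6110; DFL = R$13,333,362.00 ÷ R$6,466,662.00 = 2.0619.
Combined leverage = 1.6110 × 2.0619 = 3.3217.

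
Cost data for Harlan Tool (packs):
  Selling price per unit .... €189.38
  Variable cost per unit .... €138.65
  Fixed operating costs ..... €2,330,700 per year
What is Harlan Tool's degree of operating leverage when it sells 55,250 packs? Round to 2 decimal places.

5.94

At 55,250 units, contribution = 55,250 × €50.73 = €2,802,832.50.
Subtracting fixed costs: EBIT = €2,802,832.50 − €2,330,700 = €472,132.50.
DOL = contribution ÷ EBIT = €2,802,832.50 ÷ €472,132.50 = 5.9365.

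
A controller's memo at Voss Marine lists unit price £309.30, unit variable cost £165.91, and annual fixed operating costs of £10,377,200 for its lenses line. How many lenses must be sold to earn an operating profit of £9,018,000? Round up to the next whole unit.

135,262 lenses

Each unit contributes £309.30 − £165.91 = £143.39.
Units = (FC + target) / CM = (£10,377,200 + £9,018,000) / £143.39 = 135,261.87, so 135,262 lenses.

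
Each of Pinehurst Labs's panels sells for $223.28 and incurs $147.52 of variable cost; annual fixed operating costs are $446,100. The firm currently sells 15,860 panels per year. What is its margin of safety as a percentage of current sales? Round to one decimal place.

Unit CM = price − variable cost = $223.28 − $147.52 = $75.76. Break-even units = $446,100 ÷ $75.76 = 5,888.33; break-even revenue = 5,888.33 × $223.28 = $1,314,746.67.
Current sales = 15,860 × $223.28 = $3,541,220.80.
Margin of safety = ($3,541,220.80 − $1,314,746.67) ÷ $3,541,220.80 = 62.9%.

62.9%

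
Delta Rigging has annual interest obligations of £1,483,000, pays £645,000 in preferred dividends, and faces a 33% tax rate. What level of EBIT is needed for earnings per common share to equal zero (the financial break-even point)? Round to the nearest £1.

Grossing the preferred dividend up to pre-tax terms: £645,000 / (1 − 0.33) = £962,686.57.
EPS = 0 when EBIT covers interest plus the pre-tax preferred burden: £1,483,000 + £962,686.57 = £2,445,686.57.

£2,445,687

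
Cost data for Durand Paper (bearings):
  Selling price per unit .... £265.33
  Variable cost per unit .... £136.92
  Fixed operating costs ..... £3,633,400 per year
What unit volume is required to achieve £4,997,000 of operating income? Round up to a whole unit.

Contribution margin per unit = £265.33 − £136.92 = £128.41.
Required volume = (fixed costs + target profit) ÷ CM = (£3,633,400 + £4,997,000) ÷ £128.41 = 67,209.72, so 67,210 bearings.

67,210 bearings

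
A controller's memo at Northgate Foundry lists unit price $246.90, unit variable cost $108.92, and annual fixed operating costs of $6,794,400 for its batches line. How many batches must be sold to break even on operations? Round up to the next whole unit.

49,242 batches

Unit CM = price − variable cost = $246.90 − $108.92 = $137.98.
Break-even volume = fixed costs ÷ CM per unit = $6,794,400 ÷ $137.98 = 49,241.92, so 49,242 batches.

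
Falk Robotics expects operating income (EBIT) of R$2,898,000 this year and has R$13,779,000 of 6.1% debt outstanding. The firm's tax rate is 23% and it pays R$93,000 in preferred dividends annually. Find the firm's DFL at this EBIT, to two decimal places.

1.50

Annual interest charges come to R$840,519.00.
Pre-tax preferred-dividend burden = R$93,000 ÷ (1 − 0.23) = R$120,779.22.
DFL = EBIT ÷ [EBIT − I − D_p/(1−t)] = R$2,898,000 ÷ [R$2,898,000 − R$840,519.00 − R$120,779.22] = R$2,898,000 ÷ R$1,936,701.78 = 1.4964.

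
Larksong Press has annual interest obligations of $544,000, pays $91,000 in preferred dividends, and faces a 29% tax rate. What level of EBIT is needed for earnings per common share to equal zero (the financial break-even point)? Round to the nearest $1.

Preferred dividends are paid after tax, so their pre-tax equivalent is $91,000 ÷ (1 − 0.29) = $128,169.01.
EPS = 0 when EBIT covers interest plus the pre-tax preferred burden: $544,000 + $128,169.01 = $672,169.01.

$672,169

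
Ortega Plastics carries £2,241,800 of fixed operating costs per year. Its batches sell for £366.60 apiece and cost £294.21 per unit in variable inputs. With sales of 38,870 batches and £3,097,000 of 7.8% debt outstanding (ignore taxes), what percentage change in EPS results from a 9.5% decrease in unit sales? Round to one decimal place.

At 38,870 units, contribution = 38,870 × £72.39 = £2,813,799.30.
EBIT = £2,813,799.30 − £2,241,800 = £571,999.30.
Interest = £241,566.00, so EBIT − I = £330,433.30.
Degree of combined leverage = contribution ÷ (EBIT − I) = £2,813,799.30 ÷ £330,433.30 = 8.5155.
%ΔEPS = DCL × %ΔSales = 8.5155 × -9.5% = -80.9%.

-80.9%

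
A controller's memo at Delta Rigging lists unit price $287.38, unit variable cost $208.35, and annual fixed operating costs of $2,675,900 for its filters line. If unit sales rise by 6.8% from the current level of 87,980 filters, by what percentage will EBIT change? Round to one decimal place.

+11.1%

Total contribution margin = 87,980 × $79.03 = $6,953,059.40.
EBIT = $6,953,059.40 − $2,675,900 = $4,277,159.40.
DOL = contribution ÷ EBIT = $6,953,059.40 ÷ $4,277,159.40 = 1.6256.
Operating income changes by 1.6256 × +6.8% = +11.1%.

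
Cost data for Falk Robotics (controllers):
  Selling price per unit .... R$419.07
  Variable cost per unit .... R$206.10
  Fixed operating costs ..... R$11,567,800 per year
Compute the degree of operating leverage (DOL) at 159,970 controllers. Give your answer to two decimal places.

1.51

At 159,970 units, contribution = 159,970 × R$212.97 = R$34,068,810.90.
Operating income = contribution − fixed costs = R$34,068,810.90 − R$11,567,800 = R$22,501,010.90.
Degree of operating leverage = R$34,068,810.90 / R$22,501,010.90 = 1.5141.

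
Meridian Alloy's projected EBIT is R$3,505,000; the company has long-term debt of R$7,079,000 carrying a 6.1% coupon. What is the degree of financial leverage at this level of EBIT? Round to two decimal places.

1.14

Annual interest charges come to R$431,819.00.
DFL = EBIT ÷ (EBIT − I) = R$3,505,000 ÷ (R$3,505,000 − R$431,819.00) = R$3,505,000 ÷ R$3,073,181.00 = 1.1405.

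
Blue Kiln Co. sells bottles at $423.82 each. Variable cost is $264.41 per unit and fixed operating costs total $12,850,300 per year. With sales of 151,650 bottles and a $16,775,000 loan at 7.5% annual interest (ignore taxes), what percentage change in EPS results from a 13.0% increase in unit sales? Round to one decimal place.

+31.2%

Total contribution margin = 151,650 × $159.41 = $24,174,526.50.
Subtracting fixed costs: EBIT = $24,174,526.50 − $12,850,300 = $11,324,226.50.
After interest of $1,258,125.00, pre-tax earnings = $10,066,101.50.
DCL = total CM / (EBIT − I) = $24,174,526.50 / $10,066,101.50 = 2.4016.
%ΔEPS = DCL × %ΔSales = 2.4016 × +13.0% = +31.2%.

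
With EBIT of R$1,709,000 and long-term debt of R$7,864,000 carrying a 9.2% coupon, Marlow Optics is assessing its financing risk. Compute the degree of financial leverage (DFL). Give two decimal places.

Annual interest charges come to R$723,488.00.
DFL = EBIT ÷ (EBIT − I) = R$1,709,000 ÷ (R$1,709,000 − R$723,488.00) = R$1,709,000 ÷ R$985,512.00 = 1.7341.

1.73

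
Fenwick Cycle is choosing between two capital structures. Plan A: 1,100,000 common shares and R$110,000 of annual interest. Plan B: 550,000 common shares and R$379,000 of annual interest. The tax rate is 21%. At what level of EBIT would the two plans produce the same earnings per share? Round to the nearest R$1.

R$648,000

Set EPS_A = EPS_B: (EBIT − R$110,000)(1 − 0.21) ÷ 1,100,000 = (EBIT − R$379,000)(1 − 0.21) ÷ 550,000.
The (1 − t) factor cancels: (EBIT − 110,000) × 550,000 = (EBIT − 379,000) × 1,100,000.
Solving, EBIT = (379,000·1,100,000 − 110,000·550,000) / (1,100,000 − 550,000) = 356,400,000,000 / 550,000 = 648,000.00.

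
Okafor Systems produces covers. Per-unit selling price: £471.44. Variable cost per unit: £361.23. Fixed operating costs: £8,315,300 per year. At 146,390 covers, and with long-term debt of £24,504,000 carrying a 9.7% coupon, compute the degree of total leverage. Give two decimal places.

2.96

Contribution at this volume is 146,390 × £110.21 = £16,133,641.90.
Subtracting fixed costs: EBIT = £16,133,641.90 − £8,315,300 = £7,818,341.90. Interest = £2,376,888.00, so EBIT − I = £5,441,453.90.
DCL = contribution ÷ (EBIT − I) = £16,133,641.90 ÷ £5,441,453.90 = 2.9650.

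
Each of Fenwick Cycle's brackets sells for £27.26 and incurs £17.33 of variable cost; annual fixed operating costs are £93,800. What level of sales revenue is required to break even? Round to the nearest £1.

£257,501

Contribution margin per unit = £27.26 − £17.33 = £9.93, a CM ratio of £9.93 ÷ £27.26 = 0.3643.
Break-even revenue = fixed costs × price ÷ CM = £93,800 × £27.26 ÷ £9.93 = £257,501.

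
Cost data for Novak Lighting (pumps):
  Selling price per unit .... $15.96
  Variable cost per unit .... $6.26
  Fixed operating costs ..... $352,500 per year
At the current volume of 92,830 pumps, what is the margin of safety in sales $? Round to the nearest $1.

$901,577

Unit CM = price − variable cost = $15.96 − $6.26 = $9.70. Break-even units = $352,500 ÷ $9.70 = 36,340.21; break-even revenue = 36,340.21 × $15.96 = $579,989.69.
Actual sales revenue = 92,830 × $15.96 = $1,481,566.80.
Margin of safety = $1,481,566.80 − $579,989.69 = $901,577.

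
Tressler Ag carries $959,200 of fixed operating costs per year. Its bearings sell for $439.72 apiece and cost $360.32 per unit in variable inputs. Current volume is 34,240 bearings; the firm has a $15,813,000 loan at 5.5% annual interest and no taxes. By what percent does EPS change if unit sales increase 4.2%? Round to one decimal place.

+12.8%

Total contribution margin = 34,240 × $79.40 = $2,718,656.00.
EBIT = $2,718,656.00 − $959,200 = $1,759,456.00.
After interest of $869,715.00, pre-tax earnings = $889,741.00.
DCL = total CM / (EBIT − I) = $2,718,656.00 / $889,741.00 = 3.0556.
%ΔEPS = DCL × %ΔSales = 3.0556 × +4.2% = +12.8%.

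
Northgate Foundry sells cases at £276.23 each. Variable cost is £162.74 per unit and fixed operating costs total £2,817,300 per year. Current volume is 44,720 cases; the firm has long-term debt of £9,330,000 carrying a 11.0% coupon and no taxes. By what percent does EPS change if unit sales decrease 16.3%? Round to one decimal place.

Total contribution margin = 44,720 × £113.49 = £5,075,272.80.
Operating income = contribution − fixed costs = £5,075,272.80 − £2,817,300 = £2,257,972.80.
After interest of £1,026,300.00, pre-tax earnings = £1,231,672.80.
DCL = total CM / (EBIT − I) = £5,075,272.80 / £1,231,672.80 = 4.1206.
%ΔEPS = DCL × %ΔSales = 4.1206 × -16.3% = -67.2%.

-67.2%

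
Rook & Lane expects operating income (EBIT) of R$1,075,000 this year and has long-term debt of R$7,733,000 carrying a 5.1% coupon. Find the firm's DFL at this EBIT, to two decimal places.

1.58

Interest = R$394,383.00.
DFL = EBIT ÷ (EBIT − I) = R$1,075,000 ÷ (R$1,075,000 − R$394,383.00) = R$1,075,000 ÷ R$680,617.00 = 1.5794.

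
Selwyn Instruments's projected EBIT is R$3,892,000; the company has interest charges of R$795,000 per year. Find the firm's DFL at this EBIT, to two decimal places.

1.26

Interest = R$795,000.00.
Degree of financial leverage = EBIT / (EBIT − interest) = R$3,892,000 / R$3,097,000.00 = 1.2567.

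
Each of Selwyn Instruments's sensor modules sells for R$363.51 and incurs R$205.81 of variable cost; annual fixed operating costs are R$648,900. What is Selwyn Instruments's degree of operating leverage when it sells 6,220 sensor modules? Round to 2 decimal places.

At 6,220 units, contribution = 6,220 × R$157.70 = R$980,894.00.
Operating income = contribution − fixed costs = R$980,894.00 − R$648,900 = R$331,994.00.
So DOL = total CM / EBIT = R$980,894.00 / R$331,994.00 = 2.9546.

2.95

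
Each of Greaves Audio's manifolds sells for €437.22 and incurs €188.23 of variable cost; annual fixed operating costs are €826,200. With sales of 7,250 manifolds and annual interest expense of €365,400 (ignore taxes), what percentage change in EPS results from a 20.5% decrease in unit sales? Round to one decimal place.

Contribution at this volume is 7,250 × €248.99 = €1,805,177.50.
Operating income = contribution − fixed costs = €1,805,177.50 − €826,200 = €978,977.50.
After interest of €365,400.00, pre-tax earnings = €613,577.50.
Degree of combined leverage = contribution ÷ (EBIT − I) = €1,805,177.50 ÷ €613,577.50 = 2.9421.
%ΔEPS = DCL × %ΔSales = 2.9421 × -20.5% = -60.3%.

-60.3%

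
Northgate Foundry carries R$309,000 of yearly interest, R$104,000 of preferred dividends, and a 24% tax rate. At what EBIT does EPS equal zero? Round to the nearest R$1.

R$445,842

Grossing the preferred dividend up to pre-tax terms: R$104,000 / (1 − 0.24) = R$136,842.11.
Financial break-even EBIT = interest + D_p ÷ (1 − t) = R$309,000 + R$136,842.11 = R$445,842.11.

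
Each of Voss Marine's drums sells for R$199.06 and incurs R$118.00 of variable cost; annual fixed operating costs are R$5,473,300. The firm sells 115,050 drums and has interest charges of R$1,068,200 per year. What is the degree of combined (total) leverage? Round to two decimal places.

3.35

Total contribution margin = 115,050 × R$81.06 = R$9,325,953.00.
Operating income = contribution − fixed costs = R$9,325,953.00 − R$5,473,300 = R$3,852,653.00. Interest = R$1,068,200.00.
DOL = R$9,325,953.00 ÷ R$3,852,653.00 = 2.4207; DFL = R$3,852,653.00 ÷ R$2,784,453.00 = 1.3836.
DCL = DOL × DFL = 2.4207 × 1.3836 = 3.3493.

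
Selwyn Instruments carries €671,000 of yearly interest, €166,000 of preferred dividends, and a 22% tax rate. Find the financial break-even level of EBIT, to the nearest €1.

Grossing the preferred dividend up to pre-tax terms: €166,000 / (1 − 0.22) = €212,820.51.
Financial break-even EBIT = interest + D_p ÷ (1 − t) = €671,000 + €212,820.51 = €883,820.51.

€883,821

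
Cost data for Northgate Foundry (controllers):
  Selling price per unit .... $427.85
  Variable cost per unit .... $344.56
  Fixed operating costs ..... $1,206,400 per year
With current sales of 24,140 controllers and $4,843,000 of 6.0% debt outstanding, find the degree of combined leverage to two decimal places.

3.91

Contribution at this volume is 24,140 × $83.29 = $2,010,620.60.
Subtracting fixed costs: EBIT = $2,010,620.60 − $1,206,400 = $804,220.60. Interest = $290,580.00.
DOL = $2,010,620.60 ÷ $804,220.60 = 2.5001; DFL = $804,220.60 ÷ $513,640.60 = 1.5657.
Combined leverage = 2.5001 × 1.5657 = 3.9144.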